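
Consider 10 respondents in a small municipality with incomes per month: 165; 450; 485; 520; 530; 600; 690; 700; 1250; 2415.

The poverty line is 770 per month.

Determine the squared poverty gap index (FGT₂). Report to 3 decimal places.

0.120

Incomes under z: 165, 450, 485, 520, 530, 600, 690, 700 (q = 8 of N = 10).
Gap ratios (z−y)/z: (770−165)/770 = 0.7857; (770−450)/770 = 0.4156; (770−485)/770 = 0.3701; (770−520)/770 = 0.3247; (770−530)/770 = 0.3117; (770−600)/770 = 0.2208; (770−690)/770 = 0.1039; (770−700)/770 = 0.0909.
Squared: 0.6173; 0.1727; 0.1370; 0.1054; 0.0971; 0.0487; 0.0108; 0.0083.
Sum = 1.197419; P₂ = 1.197419 / 10 = 0.120.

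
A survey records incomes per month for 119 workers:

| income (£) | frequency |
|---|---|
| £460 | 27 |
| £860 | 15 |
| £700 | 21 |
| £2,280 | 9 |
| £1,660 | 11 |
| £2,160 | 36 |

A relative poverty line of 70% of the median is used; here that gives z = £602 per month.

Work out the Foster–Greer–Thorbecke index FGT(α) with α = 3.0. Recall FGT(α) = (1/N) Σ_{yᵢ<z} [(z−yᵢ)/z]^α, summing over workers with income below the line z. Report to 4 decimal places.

Below the line: 27×£460 (q = 27 of N = 119).
Normalized shortfalls: (602−460)/602 = 0.2359 (×27).
Raised to α = 3.0: 0.01312 (×27).
Sum = 0.354356; FGT(3.0) = 0.354356 / 119 = 0.0030.

0.0030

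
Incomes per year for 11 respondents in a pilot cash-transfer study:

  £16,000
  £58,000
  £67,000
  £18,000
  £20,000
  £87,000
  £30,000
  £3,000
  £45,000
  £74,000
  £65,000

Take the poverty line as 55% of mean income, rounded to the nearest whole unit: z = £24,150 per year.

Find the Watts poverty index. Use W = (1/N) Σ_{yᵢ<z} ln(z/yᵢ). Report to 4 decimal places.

Incomes under z: £3,000, £16,000, £18,000, £20,000 (q = 4 of N = 11).
Log shortfalls: ln(24150/3000) = 2.0857; ln(24150/16000) = 0.4117; ln(24150/18000) = 0.2939; ln(24150/20000) = 0.1886.
W = 2.979832 / 11 = 0.2709.

0.2709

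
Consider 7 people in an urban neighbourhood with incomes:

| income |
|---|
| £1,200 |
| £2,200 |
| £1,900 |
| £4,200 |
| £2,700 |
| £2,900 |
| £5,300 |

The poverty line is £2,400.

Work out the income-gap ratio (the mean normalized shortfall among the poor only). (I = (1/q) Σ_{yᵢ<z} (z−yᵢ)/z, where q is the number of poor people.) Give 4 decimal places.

0.2639

Incomes under z: £1,200, £1,900, £2,200 (q = 3 of N = 7).
Shortfall ratios (z−y)/z: 0.5000, 0.2083, 0.0833; sum = 0.791667.
I averages over the q = 3 poor units only: 0.791667 / 3 = 0.2639.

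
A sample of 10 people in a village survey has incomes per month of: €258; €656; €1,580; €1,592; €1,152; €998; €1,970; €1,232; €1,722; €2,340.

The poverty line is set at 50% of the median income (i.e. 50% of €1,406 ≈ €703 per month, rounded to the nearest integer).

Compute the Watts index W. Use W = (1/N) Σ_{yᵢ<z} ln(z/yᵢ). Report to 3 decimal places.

Below the line: €258, €656 (q = 2 of N = 10).
Log shortfalls: ln(703/258) = 1.0024; ln(703/656) = 0.0692.
W = 1.071593 / 10 = 0.107.

0.107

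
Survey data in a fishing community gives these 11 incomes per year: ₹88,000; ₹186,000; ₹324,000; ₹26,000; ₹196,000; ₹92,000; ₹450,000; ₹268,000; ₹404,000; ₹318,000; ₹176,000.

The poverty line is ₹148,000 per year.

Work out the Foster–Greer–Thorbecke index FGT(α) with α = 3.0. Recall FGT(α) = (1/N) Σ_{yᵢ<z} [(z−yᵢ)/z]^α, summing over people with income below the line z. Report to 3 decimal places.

Incomes under z: ₹26,000, ₹88,000, ₹92,000 (q = 3 of N = 11).
Shortfall ratios: (148000−26000)/148000 = 0.8243; (148000−88000)/148000 = 0.4054; (148000−92000)/148000 = 0.3784.
Raised to α = 3.0: 0.56014; 0.06663; 0.05417.
Sum = 0.680939; FGT(3.0) = 0.680939 / 11 = 0.062.

0.062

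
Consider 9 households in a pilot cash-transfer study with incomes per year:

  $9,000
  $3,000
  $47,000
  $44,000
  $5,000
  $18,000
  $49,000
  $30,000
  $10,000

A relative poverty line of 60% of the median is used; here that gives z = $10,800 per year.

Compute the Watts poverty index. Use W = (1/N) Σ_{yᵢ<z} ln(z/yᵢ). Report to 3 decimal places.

0.257

Poor units: $3,000, $5,000, $9,000, $10,000 (q = 4 of N = 9).
Log shortfalls: ln(10800/3000) = 1.2809; ln(10800/5000) = 0.7701; ln(10800/9000) = 0.1823; ln(10800/10000) = 0.0770.
W = 2.310325 / 9 = 0.257.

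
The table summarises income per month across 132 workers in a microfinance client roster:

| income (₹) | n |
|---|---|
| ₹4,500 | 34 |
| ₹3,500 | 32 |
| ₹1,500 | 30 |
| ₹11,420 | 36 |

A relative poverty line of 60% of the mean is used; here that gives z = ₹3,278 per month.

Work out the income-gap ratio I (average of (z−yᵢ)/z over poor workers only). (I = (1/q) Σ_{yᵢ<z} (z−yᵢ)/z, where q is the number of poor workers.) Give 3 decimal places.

0.542

Below z: 30×₹1,500 (q = 30 of N = 132).
Relative gaps: 0.5424 (×30); sum = 16.272117.
The income-gap ratio divides by q (the poor only): 16.272117 / 30 = 0.542.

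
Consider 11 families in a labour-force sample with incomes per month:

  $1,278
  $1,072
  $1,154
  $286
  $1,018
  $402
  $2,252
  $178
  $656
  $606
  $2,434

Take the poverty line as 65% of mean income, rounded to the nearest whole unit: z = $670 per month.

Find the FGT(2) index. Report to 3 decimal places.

Below the line: $178, $286, $402, $606, $656 (q = 5 of N = 11).
Normalized shortfalls: (670−178)/670 = 0.7343; (670−286)/670 = 0.5731; (670−402)/670 = 0.4000; (670−606)/670 = 0.0955; (670−656)/670 = 0.0209.
Squared: 0.5392; 0.3285; 0.1600; 0.0091; 0.0004.
Sum = 1.037282; P₂ = 1.037282 / 11 = 0.094.

0.094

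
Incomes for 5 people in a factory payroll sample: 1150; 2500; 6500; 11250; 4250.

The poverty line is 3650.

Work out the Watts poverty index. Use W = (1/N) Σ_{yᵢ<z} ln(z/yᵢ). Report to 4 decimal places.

0.3067

Below z: 1150, 2500 (q = 2 of N = 5).
ln(z/y) terms: ln(3650/1150) = 1.1550; ln(3650/2500) = 0.3784.
W = 1.533402 / 5 = 0.3067.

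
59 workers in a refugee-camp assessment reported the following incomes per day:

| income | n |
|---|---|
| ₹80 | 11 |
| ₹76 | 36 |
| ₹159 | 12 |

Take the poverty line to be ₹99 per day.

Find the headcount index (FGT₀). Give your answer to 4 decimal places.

47 of the 59 workers have income below ₹99.
H = 47/59 = 0.7966.

0.7966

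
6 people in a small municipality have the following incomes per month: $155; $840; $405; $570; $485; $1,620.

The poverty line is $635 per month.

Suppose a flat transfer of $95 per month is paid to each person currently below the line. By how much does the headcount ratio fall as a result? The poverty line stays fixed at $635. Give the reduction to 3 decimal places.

Before: below the line — $155, $405, $485, $570; headcount ratio = 0.66667.
After the $95 transfer: below the line — $250, $500, $580; headcount ratio = 0.50000.
Reduction = 0.66667 − 0.50000 = 0.167.

0.167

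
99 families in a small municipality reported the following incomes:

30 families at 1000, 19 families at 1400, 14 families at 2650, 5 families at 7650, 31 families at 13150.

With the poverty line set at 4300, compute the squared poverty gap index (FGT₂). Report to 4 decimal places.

0.2866

Below the line: 30×1000, 19×1400, 14×2650 (q = 63 of N = 99).
Shortfall ratios: (4300−1000)/4300 = 0.7674 (×30); (4300−1400)/4300 = 0.6744 (×19); (4300−2650)/4300 = 0.3837 (×14).
Squared: 0.5890 (×30); 0.4548 (×19); 0.1472 (×14).
Sum = 28.372363; P₂ = 28.372363 / 99 = 0.2866.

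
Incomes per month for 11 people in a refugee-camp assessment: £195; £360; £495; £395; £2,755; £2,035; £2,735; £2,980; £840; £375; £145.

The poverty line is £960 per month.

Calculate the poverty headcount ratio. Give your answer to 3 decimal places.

0.636

7 of the 11 people have income below £960.
H = 7/11 = 0.636.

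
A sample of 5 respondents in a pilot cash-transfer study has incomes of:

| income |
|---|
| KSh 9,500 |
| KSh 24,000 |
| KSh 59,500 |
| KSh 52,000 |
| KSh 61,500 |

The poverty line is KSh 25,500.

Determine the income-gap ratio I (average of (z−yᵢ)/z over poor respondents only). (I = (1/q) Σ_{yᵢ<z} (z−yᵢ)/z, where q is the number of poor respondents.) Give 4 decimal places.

Below the line: KSh 9,500, KSh 24,000 (q = 2 of N = 5).
Relative gaps: 0.6275, 0.0588; sum = 0.686275.
I averages over the q = 2 poor units only: 0.686275 / 2 = 0.3431.

0.3431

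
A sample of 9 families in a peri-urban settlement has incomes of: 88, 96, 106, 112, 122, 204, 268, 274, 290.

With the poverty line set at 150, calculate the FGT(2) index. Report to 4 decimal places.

Poor units: 88, 96, 106, 112, 122 (q = 5 of N = 9).
Normalized shortfalls: (150−88)/150 = 0.4133; (150−96)/150 = 0.3600; (150−106)/150 = 0.2933; (150−112)/150 = 0.2533; (150−122)/150 = 0.1867.
Squared: 0.1708; 0.1296; 0.0860; 0.0642; 0.0348.
Sum = 0.485511; P₂ = 0.485511 / 9 = 0.0539.

0.0539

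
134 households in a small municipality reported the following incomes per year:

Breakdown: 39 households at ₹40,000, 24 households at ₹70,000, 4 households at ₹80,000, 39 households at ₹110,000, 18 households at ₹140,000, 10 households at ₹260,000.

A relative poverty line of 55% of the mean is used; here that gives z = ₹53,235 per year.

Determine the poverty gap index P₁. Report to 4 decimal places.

Below the line: 39×₹40,000 (q = 39 of N = 134).
Normalized shortfalls: (53235−40000)/53235 = 0.2486 (×39).
Σ = 9.695971. Dividing by the full population N = 134 gives P₁ = 0.0724.

0.0724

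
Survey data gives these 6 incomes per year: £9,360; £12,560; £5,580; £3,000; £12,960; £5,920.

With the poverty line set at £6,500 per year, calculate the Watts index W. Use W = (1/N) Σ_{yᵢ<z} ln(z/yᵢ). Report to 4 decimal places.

Below the line: £3,000, £5,580, £5,920 (q = 3 of N = 6).
ln(z/y) terms: ln(6500/3000) = 0.7732; ln(6500/5580) = 0.1526; ln(6500/5920) = 0.0935.
W = 1.019269 / 6 = 0.1699.

0.1699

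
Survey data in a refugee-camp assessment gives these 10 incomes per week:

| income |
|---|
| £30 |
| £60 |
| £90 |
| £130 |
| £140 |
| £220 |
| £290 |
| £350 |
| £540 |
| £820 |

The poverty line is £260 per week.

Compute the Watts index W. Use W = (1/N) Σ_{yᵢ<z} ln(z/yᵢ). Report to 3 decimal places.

0.617

Incomes under z: £30, £60, £90, £130, £140, £220 (q = 6 of N = 10).
Log gaps: ln(260/30) = 2.1595; ln(260/60) = 1.4663; ln(260/90) = 1.0609; ln(260/130) = 0.6931; ln(260/140) = 0.6190; ln(260/220) = 0.1671.
W = 6.165934 / 10 = 0.617.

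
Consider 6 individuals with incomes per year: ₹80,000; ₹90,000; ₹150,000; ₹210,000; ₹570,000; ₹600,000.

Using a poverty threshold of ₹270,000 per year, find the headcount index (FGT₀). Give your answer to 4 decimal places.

4 of the 6 individuals have income below ₹270,000.
H = 4/6 = 0.6667.

0.6667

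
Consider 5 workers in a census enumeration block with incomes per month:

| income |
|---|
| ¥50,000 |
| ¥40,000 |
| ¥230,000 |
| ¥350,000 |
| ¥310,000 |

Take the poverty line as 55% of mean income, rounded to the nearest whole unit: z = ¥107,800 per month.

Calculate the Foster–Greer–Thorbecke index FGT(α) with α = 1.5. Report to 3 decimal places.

Below the line: ¥40,000, ¥50,000 (q = 2 of N = 5).
Gap ratios (z−y)/z: (107800−40000)/107800 = 0.6289; (107800−50000)/107800 = 0.5362.
Raised to α = 1.5: 0.49879; 0.39261.
Sum = 0.891401; FGT(1.5) = 0.891401 / 5 = 0.178.

0.178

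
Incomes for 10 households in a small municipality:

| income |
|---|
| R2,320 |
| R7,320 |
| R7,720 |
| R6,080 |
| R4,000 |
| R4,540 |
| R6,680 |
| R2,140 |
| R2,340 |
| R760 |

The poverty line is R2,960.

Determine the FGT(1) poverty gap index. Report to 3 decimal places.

0.145

Below z: R760, R2,140, R2,320, R2,340 (q = 4 of N = 10).
Relative gaps: (2960−760)/2960 = 0.7432; (2960−2140)/2960 = 0.2770; (2960−2320)/2960 = 0.2162; (2960−2340)/2960 = 0.2095.
Sum of shortfalls = 1.445946; P₁ averages over all N: 1.445946 / 10 = 0.145.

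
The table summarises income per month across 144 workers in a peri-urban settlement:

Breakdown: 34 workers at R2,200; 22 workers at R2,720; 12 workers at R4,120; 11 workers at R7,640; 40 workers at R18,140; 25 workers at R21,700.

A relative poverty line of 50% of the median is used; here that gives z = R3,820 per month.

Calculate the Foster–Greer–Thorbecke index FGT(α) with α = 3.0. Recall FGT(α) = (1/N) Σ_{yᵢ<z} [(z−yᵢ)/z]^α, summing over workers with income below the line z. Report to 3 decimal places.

0.022

Incomes under z: 34×R2,200, 22×R2,720 (q = 56 of N = 144).
Gap ratios (z−y)/z: (3820−2200)/3820 = 0.4241 (×34); (3820−2720)/3820 = 0.2880 (×22).
Raised to α = 3.0: 0.07627 (×34); 0.02388 (×22).
Sum = 3.118491; FGT(3.0) = 3.118491 / 144 = 0.022.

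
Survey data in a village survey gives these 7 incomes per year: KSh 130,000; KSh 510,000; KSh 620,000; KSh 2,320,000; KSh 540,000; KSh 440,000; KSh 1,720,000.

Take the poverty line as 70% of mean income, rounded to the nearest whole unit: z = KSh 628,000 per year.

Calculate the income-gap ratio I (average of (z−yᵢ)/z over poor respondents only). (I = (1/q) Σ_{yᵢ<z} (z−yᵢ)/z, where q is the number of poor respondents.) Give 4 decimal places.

0.2866

Below the line: KSh 130,000, KSh 440,000, KSh 510,000, KSh 540,000, KSh 620,000 (q = 5 of N = 7).
Shortfall ratios (z−y)/z: 0.7930, 0.2994, 0.1879, 0.1401, 0.0127; sum = 1.433121.
The income-gap ratio divides by q (the poor only): 1.433121 / 5 = 0.2866.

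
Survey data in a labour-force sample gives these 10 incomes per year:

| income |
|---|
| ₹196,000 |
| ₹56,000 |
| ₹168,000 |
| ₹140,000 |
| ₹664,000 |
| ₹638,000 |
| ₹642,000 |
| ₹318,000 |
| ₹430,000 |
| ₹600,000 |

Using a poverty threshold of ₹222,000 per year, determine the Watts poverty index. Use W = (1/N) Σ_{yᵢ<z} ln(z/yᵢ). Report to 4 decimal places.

Poor units: ₹56,000, ₹140,000, ₹168,000, ₹196,000 (q = 4 of N = 10).
ln(z/y) terms: ln(222000/56000) = 1.3773; ln(222000/140000) = 0.4610; ln(222000/168000) = 0.2787; ln(222000/196000) = 0.1246.
W = 2.241637 / 10 = 0.2242.

0.2242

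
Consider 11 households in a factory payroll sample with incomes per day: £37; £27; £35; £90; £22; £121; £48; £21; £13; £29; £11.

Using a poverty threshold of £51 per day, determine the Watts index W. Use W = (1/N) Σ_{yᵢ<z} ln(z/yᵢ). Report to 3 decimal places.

Poor units: £11, £13, £21, £22, £27, £29, £35, £37, £48 (q = 9 of N = 11).
Log gaps: ln(51/11) = 1.5339; ln(51/13) = 1.3669; ln(51/21) = 0.8873; ln(51/22) = 0.8408; ln(51/27) = 0.6360; ln(51/29) = 0.5645; ln(51/35) = 0.3765; ln(51/37) = 0.3209; ln(51/48) = 0.0606.
W = 6.587421 / 11 = 0.599.

0.599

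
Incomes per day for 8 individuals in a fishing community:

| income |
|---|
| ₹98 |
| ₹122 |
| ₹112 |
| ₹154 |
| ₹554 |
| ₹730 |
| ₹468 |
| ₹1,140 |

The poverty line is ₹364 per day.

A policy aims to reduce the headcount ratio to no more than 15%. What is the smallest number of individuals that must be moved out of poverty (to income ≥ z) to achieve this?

Currently q = 4 of N = 8 are below the line (H = 0.500).
A headcount ratio of at most 15% allows at most ⌊0.15 × 8⌋ = 1 poor individuals.
So at least 4 − 1 = 3 must be lifted.

3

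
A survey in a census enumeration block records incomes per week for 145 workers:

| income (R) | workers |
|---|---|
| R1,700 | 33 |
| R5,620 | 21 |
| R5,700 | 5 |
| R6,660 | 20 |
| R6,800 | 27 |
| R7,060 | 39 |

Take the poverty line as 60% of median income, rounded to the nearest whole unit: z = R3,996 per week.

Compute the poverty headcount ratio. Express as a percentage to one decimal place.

33 of the 145 workers have income below R3,996.
H = 33/145 = 22.8%.

22.8%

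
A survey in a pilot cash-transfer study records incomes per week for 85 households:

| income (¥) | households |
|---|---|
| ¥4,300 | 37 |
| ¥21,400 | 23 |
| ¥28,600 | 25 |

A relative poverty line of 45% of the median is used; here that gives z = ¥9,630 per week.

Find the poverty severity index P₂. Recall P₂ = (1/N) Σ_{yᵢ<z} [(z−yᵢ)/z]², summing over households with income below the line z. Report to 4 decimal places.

Below z: 37×¥4,300 (q = 37 of N = 85).
Normalized shortfalls: (9630−4300)/9630 = 0.5535 (×37).
Squared: 0.3063 (×37).
Sum = 11.334531; P₂ = 11.334531 / 85 = 0.1333.

0.1333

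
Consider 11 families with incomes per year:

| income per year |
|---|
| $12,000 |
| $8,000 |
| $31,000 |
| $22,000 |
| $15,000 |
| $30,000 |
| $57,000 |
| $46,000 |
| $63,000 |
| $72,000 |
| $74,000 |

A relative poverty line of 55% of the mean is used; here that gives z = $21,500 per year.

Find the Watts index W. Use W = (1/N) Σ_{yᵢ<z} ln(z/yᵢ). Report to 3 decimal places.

Incomes under z: $8,000, $12,000, $15,000 (q = 3 of N = 11).
Log shortfalls: ln(21500/8000) = 0.9886; ln(21500/12000) = 0.5831; ln(21500/15000) = 0.3600.
W = 1.931760 / 11 = 0.176.

0.176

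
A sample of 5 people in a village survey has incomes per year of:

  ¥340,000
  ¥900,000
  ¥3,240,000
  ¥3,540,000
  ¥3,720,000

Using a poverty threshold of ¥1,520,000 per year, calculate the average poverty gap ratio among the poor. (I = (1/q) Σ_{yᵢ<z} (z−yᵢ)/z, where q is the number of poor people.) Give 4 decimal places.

0.5921

Poor units: ¥340,000, ¥900,000 (q = 2 of N = 5).
Relative gaps: 0.7763, 0.4079; sum = 1.184211.
I averages over the q = 2 poor units only: 1.184211 / 2 = 0.5921.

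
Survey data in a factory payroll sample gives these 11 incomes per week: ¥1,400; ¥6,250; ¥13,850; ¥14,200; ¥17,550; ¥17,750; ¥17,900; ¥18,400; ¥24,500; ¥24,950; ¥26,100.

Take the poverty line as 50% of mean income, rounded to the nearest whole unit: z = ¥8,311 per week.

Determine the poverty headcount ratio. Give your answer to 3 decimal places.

2 of the 11 households have income below ¥8,311.
H = 2/11 = 0.182.

0.182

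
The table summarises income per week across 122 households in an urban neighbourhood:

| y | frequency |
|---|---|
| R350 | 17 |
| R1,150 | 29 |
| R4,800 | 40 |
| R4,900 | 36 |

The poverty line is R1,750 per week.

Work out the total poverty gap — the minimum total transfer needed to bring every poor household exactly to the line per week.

Poor units: 17×R350, 29×R1,150 (q = 46 of N = 122).
Individual gaps: 17×(1750−350) = 23800; 29×(1750−1150) = 17400.
Aggregate gap = R41,200.

R41,200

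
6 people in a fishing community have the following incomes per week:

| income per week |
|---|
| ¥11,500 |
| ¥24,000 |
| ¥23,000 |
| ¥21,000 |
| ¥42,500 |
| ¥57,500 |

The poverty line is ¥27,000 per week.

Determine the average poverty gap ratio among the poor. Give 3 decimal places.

Below the line: ¥11,500, ¥21,000, ¥23,000, ¥24,000 (q = 4 of N = 6).
Relative gaps: 0.5741, 0.2222, 0.1481, 0.1111; sum = 1.055556.
The income-gap ratio divides by q (the poor only): 1.055556 / 4 = 0.264.

0.264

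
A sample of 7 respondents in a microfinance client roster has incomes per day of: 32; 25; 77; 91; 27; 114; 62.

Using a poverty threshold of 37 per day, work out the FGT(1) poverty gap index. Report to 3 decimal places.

0.104

Poor units: 25, 27, 32 (q = 3 of N = 7).
Normalized shortfalls: (37−25)/37 = 0.3243; (37−27)/37 = 0.2703; (37−32)/37 = 0.1351.
Σ = 0.729730. Dividing by the full population N = 7 gives P₁ = 0.104.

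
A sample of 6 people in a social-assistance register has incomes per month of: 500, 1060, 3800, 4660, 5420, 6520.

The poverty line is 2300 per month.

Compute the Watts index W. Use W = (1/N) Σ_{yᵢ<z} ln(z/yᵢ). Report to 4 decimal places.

Below the line: 500, 1060 (q = 2 of N = 6).
ln(z/y) terms: ln(2300/500) = 1.5261; ln(2300/1060) = 0.7746.
W = 2.300697 / 6 = 0.3834.

0.3834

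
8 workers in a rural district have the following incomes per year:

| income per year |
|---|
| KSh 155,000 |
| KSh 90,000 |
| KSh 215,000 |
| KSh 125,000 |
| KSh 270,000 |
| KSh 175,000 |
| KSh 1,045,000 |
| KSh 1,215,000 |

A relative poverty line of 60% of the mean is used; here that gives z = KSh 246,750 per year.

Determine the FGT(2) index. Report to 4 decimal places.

0.1108

Below z: KSh 90,000, KSh 125,000, KSh 155,000, KSh 175,000, KSh 215,000 (q = 5 of N = 8).
Gap ratios (z−y)/z: (246750−90000)/246750 = 0.6353; (246750−125000)/246750 = 0.4934; (246750−155000)/246750 = 0.3718; (246750−175000)/246750 = 0.2908; (246750−215000)/246750 = 0.1287.
Squared: 0.4036; 0.2435; 0.1383; 0.0846; 0.0166.
Sum = 0.886381; P₂ = 0.886381 / 8 = 0.1108.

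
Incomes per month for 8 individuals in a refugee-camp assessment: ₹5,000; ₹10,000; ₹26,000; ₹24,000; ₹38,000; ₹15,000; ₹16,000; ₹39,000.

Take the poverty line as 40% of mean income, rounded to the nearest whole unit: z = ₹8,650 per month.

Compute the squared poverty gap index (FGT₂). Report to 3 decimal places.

Below the line: ₹5,000 (q = 1 of N = 8).
Gap ratios (z−y)/z: (8650−5000)/8650 = 0.4220.
Squared: 0.1781.
Sum = 0.178055; P₂ = 0.178055 / 8 = 0.022.

0.022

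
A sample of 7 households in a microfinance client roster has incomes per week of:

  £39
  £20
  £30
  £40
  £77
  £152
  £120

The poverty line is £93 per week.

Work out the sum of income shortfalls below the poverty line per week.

Incomes under z: £20, £30, £39, £40, £77 (q = 5 of N = 7).
Individual gaps: 93−20 = 73; 93−30 = 63; 93−39 = 54; 93−40 = 53; 93−77 = 16.
Aggregate gap = £259.

£259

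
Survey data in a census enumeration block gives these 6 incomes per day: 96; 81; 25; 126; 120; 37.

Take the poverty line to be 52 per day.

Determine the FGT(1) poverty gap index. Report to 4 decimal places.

Incomes under z: 25, 37 (q = 2 of N = 6).
Normalized shortfalls: (52−25)/52 = 0.5192; (52−37)/52 = 0.2885.
Sum of shortfalls = 0.807692; P₁ averages over all N: 0.807692 / 6 = 0.1346.

0.1346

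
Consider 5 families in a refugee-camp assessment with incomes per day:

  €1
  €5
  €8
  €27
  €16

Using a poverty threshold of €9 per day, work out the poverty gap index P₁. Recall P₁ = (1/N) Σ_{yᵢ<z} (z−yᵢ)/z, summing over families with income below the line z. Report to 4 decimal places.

0.2889

Poor units: €1, €5, €8 (q = 3 of N = 5).
Shortfall ratios: (9−1)/9 = 0.8889; (9−5)/9 = 0.4444; (9−8)/9 = 0.1111.
Sum of shortfalls = 1.444444; P₁ averages over all N: 1.444444 / 5 = 0.2889.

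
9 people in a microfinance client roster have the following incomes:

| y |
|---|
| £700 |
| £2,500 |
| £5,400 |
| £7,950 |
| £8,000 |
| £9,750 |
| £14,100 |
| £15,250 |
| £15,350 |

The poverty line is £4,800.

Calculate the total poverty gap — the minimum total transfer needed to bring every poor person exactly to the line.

Below z: £700, £2,500 (q = 2 of N = 9).
Individual gaps: 4800−700 = 4100; 4800−2500 = 2300.
Aggregate gap = £6,400.

£6,400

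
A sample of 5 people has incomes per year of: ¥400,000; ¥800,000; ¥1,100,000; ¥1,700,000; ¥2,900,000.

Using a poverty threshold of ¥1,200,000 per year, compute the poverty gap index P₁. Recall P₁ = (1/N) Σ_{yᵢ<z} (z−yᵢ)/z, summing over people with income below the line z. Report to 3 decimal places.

0.217

Below the line: ¥400,000, ¥800,000, ¥1,100,000 (q = 3 of N = 5).
Shortfall ratios: (1200000−400000)/1200000 = 0.6667; (1200000−800000)/1200000 = 0.3333; (1200000−1100000)/1200000 = 0.0833.
Sum of shortfalls = 1.083333; P₁ averages over all N: 1.083333 / 5 = 0.217.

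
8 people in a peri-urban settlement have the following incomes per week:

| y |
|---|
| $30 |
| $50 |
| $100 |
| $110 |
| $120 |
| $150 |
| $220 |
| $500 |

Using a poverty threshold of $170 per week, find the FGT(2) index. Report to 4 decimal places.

0.1964

Incomes under z: $30, $50, $100, $110, $120, $150 (q = 6 of N = 8).
Shortfall ratios: (170−30)/170 = 0.8235; (170−50)/170 = 0.7059; (170−100)/170 = 0.4118; (170−110)/170 = 0.3529; (170−120)/170 = 0.2941; (170−150)/170 = 0.1176.
Squared: 0.6782; 0.4983; 0.1696; 0.1246; 0.0865; 0.0138.
Sum = 1.570934; P₂ = 1.570934 / 8 = 0.1964.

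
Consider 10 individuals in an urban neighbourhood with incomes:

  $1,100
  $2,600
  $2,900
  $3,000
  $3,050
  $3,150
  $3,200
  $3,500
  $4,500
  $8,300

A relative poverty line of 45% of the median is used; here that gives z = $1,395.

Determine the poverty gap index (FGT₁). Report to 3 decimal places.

Incomes under z: $1,100 (q = 1 of N = 10).
Shortfall ratios: (1395−1100)/1395 = 0.2115.
Sum of shortfalls = 0.211470; P₁ averages over all N: 0.211470 / 10 = 0.021.

0.021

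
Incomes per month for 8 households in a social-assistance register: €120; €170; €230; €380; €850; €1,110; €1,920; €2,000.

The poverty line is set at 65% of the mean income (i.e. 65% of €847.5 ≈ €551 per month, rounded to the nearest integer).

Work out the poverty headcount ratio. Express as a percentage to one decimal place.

4 of the 8 households have income below €551.
H = 4/8 = 50.0%.

50.0%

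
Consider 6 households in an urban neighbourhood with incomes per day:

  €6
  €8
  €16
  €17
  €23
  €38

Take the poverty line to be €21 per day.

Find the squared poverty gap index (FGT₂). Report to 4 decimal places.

Incomes under z: €6, €8, €16, €17 (q = 4 of N = 6).
Shortfall ratios: (21−6)/21 = 0.7143; (21−8)/21 = 0.6190; (21−16)/21 = 0.2381; (21−17)/21 = 0.1905.
Squared: 0.5102; 0.3832; 0.0567; 0.0363.
Sum = 0.986395; P₂ = 0.986395 / 6 = 0.1644.

0.1644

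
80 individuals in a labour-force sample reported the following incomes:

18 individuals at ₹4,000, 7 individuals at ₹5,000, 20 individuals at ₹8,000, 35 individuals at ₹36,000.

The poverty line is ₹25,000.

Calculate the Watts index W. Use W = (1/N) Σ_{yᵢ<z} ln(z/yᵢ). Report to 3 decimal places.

0.838

Incomes under z: 18×₹4,000, 7×₹5,000, 20×₹8,000 (q = 45 of N = 80).
Log gaps: ln(25000/4000) = 1.8326 (×18); ln(25000/5000) = 1.6094 (×7); ln(25000/8000) = 1.1394 (×20).
W = 67.041217 / 80 = 0.838.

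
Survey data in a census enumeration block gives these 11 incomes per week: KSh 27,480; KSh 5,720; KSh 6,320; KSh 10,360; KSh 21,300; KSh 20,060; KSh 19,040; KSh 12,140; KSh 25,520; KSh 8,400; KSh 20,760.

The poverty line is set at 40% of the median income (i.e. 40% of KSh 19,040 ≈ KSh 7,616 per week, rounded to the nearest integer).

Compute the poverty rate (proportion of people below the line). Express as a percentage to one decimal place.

2 of the 11 people have income below KSh 7,616.
H = 2/11 = 18.2%.

18.2%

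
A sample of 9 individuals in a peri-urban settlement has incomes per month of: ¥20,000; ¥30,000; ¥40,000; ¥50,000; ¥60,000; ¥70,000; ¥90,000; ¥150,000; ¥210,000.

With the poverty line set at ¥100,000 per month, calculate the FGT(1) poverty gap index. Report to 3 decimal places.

Incomes under z: ¥20,000, ¥30,000, ¥40,000, ¥50,000, ¥60,000, ¥70,000, ¥90,000 (q = 7 of N = 9).
Relative gaps: (100000−20000)/100000 = 0.8000; (100000−30000)/100000 = 0.7000; (100000−40000)/100000 = 0.6000; (100000−50000)/100000 = 0.5000; (100000−60000)/100000 = 0.4000; (100000−70000)/100000 = 0.3000; (100000−90000)/100000 = 0.1000.
Sum of shortfalls = 3.400000; P₁ averages over all N: 3.400000 / 9 = 0.378.

0.378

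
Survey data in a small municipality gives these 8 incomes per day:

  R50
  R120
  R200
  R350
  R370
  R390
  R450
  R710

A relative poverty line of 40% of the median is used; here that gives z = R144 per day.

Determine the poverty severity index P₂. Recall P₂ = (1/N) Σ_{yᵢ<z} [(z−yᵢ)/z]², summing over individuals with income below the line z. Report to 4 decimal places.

Poor units: R50, R120 (q = 2 of N = 8).
Shortfall ratios: (144−50)/144 = 0.6528; (144−120)/144 = 0.1667.
Squared: 0.4261; 0.0278.
Sum = 0.453897; P₂ = 0.453897 / 8 = 0.0567.

0.0567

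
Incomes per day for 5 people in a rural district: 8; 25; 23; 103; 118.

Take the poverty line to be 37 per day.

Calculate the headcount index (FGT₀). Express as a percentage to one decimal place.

3 of the 5 people have income below 37.
H = 3/5 = 60.0%.

60.0%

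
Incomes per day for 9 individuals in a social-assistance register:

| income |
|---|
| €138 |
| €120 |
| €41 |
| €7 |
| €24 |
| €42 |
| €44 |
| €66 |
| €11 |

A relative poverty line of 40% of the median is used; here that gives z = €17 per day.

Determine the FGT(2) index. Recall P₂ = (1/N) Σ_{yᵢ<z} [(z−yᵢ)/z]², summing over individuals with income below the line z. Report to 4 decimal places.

Below z: €7, €11 (q = 2 of N = 9).
Normalized shortfalls: (17−7)/17 = 0.5882; (17−11)/17 = 0.3529.
Squared: 0.3460; 0.1246.
Sum = 0.470588; P₂ = 0.470588 / 9 = 0.0523.

0.0523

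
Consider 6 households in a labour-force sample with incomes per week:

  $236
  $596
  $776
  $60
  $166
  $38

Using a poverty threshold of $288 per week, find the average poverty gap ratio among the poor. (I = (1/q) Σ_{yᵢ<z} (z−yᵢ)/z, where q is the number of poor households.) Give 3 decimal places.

0.566

Poor units: $38, $60, $166, $236 (q = 4 of N = 6).
Shortfall ratios (z−y)/z: 0.8681, 0.7917, 0.4236, 0.1806; sum = 2.263889.
I averages over the q = 4 poor units only: 2.263889 / 4 = 0.566.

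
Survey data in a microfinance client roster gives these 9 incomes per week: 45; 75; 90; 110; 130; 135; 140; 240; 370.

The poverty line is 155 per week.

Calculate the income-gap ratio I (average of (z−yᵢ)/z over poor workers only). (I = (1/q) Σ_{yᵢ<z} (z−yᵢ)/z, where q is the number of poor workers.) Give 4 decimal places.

Below the line: 45, 75, 90, 110, 130, 135, 140 (q = 7 of N = 9).
Relative gaps: 0.7097, 0.5161, 0.4194, 0.2903, 0.1613, 0.1290, 0.0968; sum = 2.322581.
The income-gap ratio divides by q (the poor only): 2.322581 / 7 = 0.3318.

0.3318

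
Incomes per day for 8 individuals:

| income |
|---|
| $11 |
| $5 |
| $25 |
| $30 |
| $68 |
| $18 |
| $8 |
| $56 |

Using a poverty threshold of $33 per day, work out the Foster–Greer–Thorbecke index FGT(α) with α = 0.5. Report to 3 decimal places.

0.510

Below the line: $5, $8, $11, $18, $25, $30 (q = 6 of N = 8).
Normalized shortfalls: (33−5)/33 = 0.8485; (33−8)/33 = 0.7576; (33−11)/33 = 0.6667; (33−18)/33 = 0.4545; (33−25)/33 = 0.2424; (33−30)/33 = 0.0909.
Raised to α = 0.5: 0.92113; 0.87039; 0.81650; 0.67420; 0.49237; 0.30151.
Sum = 4.076094; FGT(0.5) = 4.076094 / 8 = 0.510.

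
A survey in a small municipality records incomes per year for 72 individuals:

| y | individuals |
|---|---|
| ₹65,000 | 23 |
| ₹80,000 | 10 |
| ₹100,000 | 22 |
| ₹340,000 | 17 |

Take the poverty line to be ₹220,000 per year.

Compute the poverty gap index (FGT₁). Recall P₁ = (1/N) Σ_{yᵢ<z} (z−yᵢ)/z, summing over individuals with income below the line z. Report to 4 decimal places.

Incomes under z: 23×₹65,000, 10×₹80,000, 22×₹100,000 (q = 55 of N = 72).
Normalized shortfalls: (220000−65000)/220000 = 0.7045 (×23); (220000−80000)/220000 = 0.6364 (×10); (220000−100000)/220000 = 0.5455 (×22).
Σ = 34.568182. Dividing by the full population N = 72 gives P₁ = 0.4801.

0.4801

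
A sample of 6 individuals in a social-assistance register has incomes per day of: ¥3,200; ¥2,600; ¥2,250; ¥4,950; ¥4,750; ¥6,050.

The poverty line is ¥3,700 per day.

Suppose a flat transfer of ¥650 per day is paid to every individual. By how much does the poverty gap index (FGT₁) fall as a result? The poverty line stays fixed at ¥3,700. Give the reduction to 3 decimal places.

0.081

Before: below the line — ¥2,250, ¥2,600, ¥3,200; poverty gap index (FGT₁) = 0.13739.
After the ¥650 transfer: below the line — ¥2,900, ¥3,250; poverty gap index (FGT₁) = 0.05631.
Reduction = 0.13739 − 0.05631 = 0.081.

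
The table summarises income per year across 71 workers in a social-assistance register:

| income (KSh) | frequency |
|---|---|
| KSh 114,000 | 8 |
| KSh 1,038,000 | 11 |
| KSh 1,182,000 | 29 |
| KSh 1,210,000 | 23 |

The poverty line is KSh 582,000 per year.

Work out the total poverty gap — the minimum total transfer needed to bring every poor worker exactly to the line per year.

Incomes under z: 8×KSh 114,000 (q = 8 of N = 71).
Individual gaps: 8×(582000−114000) = 3744000.
Aggregate gap = KSh 3,744,000.

KSh 3,744,000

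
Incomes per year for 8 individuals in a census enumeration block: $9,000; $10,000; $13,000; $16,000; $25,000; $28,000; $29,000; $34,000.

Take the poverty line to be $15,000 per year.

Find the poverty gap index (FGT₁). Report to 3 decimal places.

0.108

Below the line: $9,000, $10,000, $13,000 (q = 3 of N = 8).
Normalized shortfalls: (15000−9000)/15000 = 0.4000; (15000−10000)/15000 = 0.3333; (15000−13000)/15000 = 0.1333.
Σ = 0.866667. Dividing by the full population N = 8 gives P₁ = 0.108.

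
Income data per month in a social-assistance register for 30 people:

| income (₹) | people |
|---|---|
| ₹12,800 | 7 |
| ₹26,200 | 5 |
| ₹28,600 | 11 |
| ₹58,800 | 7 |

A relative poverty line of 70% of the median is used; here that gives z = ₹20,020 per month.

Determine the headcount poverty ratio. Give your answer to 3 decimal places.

7 of the 30 people have income below ₹20,020.
H = 7/30 = 0.233.

0.233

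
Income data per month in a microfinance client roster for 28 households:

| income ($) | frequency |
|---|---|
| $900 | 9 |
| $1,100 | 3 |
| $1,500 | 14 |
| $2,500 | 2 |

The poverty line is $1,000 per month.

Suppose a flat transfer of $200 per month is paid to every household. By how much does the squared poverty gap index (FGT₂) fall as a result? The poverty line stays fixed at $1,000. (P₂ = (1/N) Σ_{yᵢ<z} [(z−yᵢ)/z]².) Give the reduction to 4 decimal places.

Before: below the line — 9×$900; squared poverty gap index (FGT₂) = 0.003214.
After the $200 transfer: below the line — none; squared poverty gap index (FGT₂) = 0.000000.
Reduction = 0.003214 − 0.000000 = 0.0032.

0.0032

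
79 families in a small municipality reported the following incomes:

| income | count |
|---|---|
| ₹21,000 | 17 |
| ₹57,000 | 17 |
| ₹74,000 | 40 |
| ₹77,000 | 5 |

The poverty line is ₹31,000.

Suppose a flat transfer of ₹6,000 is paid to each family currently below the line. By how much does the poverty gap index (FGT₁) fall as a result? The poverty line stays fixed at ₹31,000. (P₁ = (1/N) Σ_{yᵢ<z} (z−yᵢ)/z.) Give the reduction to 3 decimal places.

0.042

Before: below the line — 17×₹21,000; poverty gap index (FGT₁) = 0.06942.
After the ₹6,000 transfer: below the line — 17×₹27,000; poverty gap index (FGT₁) = 0.02777.
Reduction = 0.06942 − 0.02777 = 0.042.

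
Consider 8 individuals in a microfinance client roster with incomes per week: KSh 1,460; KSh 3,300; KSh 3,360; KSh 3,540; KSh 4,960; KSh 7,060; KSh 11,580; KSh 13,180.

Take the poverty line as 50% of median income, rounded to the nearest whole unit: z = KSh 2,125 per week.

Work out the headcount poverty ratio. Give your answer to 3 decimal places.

1 of the 8 individuals have income below KSh 2,125.
H = 1/8 = 0.125.

0.125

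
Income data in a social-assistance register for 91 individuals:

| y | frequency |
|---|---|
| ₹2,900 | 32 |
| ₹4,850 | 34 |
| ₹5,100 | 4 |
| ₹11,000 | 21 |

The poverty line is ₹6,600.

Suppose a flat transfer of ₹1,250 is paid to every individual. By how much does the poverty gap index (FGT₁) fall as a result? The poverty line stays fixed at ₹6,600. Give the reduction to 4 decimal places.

Before: below the line — 32×₹2,900, 34×₹4,850, 4×₹5,100; poverty gap index (FGT₁) = 0.306194.
After the ₹1,250 transfer: below the line — 32×₹4,150, 34×₹6,100, 4×₹6,350; poverty gap index (FGT₁) = 0.160506.
Reduction = 0.306194 − 0.160506 = 0.1457.

0.1457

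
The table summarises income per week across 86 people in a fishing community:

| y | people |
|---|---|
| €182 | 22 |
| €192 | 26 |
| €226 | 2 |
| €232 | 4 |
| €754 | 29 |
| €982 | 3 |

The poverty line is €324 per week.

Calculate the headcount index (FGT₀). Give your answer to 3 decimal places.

0.628

54 of the 86 people have income below €324.
H = 54/86 = 0.628.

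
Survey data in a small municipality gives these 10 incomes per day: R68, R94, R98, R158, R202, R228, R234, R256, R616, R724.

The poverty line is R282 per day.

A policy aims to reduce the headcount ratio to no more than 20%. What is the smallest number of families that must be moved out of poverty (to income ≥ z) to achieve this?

6

Currently q = 8 of N = 10 are below the line (H = 0.800).
A headcount ratio of at most 20% allows at most ⌊0.20 × 10⌋ = 2 poor families.
So at least 8 − 2 = 6 must be lifted.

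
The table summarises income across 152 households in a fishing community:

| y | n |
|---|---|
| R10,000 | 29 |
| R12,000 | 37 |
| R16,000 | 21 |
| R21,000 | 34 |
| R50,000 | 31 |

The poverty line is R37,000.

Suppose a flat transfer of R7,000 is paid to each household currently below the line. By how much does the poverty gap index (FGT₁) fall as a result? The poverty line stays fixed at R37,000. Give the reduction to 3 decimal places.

0.151

Before: below the line — 29×R10,000, 37×R12,000, 21×R16,000, 34×R21,000; poverty gap index (FGT₁) = 0.47884.
After the R7,000 transfer: below the line — 29×R17,000, 37×R19,000, 21×R23,000, 34×R28,000; poverty gap index (FGT₁) = 0.32824.
Reduction = 0.47884 − 0.32824 = 0.151.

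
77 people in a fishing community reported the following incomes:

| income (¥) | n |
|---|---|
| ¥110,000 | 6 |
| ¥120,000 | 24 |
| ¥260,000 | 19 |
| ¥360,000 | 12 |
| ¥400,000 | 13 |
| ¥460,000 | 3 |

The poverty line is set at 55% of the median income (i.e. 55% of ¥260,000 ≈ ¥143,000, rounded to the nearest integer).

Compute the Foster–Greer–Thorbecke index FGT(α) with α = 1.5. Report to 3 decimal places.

Incomes under z: 6×¥110,000, 24×¥120,000 (q = 30 of N = 77).
Gap ratios (z−y)/z: (143000−110000)/143000 = 0.2308 (×6); (143000−120000)/143000 = 0.1608 (×24).
Raised to α = 1.5: 0.11086 (×6); 0.06450 (×24).
Sum = 2.213247; FGT(1.5) = 2.213247 / 77 = 0.029.

0.029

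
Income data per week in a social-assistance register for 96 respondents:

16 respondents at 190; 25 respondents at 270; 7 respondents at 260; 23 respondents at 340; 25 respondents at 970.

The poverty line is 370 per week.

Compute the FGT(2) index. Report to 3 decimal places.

0.066

Below z: 16×190, 7×260, 25×270, 23×340 (q = 71 of N = 96).
Shortfall ratios: (370−190)/370 = 0.4865 (×16); (370−260)/370 = 0.2973 (×7); (370−270)/370 = 0.2703 (×25); (370−340)/370 = 0.0811 (×23).
Squared: 0.2367 (×16); 0.0884 (×7); 0.0730 (×25); 0.0066 (×23).
Sum = 6.382761; P₂ = 6.382761 / 96 = 0.066.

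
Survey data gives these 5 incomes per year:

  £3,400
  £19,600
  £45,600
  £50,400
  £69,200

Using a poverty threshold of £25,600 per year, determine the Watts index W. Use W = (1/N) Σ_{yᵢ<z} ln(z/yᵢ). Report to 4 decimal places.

0.4572

Below z: £3,400, £19,600 (q = 2 of N = 5).
Log gaps: ln(25600/3400) = 2.0188; ln(25600/19600) = 0.2671.
W = 2.285880 / 5 = 0.4572.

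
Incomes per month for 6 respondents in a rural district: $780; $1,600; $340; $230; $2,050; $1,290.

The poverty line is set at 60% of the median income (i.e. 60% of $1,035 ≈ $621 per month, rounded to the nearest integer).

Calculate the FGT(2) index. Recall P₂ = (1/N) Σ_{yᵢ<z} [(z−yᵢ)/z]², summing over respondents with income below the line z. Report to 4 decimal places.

Incomes under z: $230, $340 (q = 2 of N = 6).
Relative gaps: (621−230)/621 = 0.6296; (621−340)/621 = 0.4525.
Squared: 0.3964; 0.2048.
Sum = 0.601186; P₂ = 0.601186 / 6 = 0.1002.

0.1002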